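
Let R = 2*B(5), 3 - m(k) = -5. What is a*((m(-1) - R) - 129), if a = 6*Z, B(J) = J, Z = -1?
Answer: 786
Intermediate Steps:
m(k) = 8 (m(k) = 3 - 1*(-5) = 3 + 5 = 8)
R = 10 (R = 2*5 = 10)
a = -6 (a = 6*(-1) = -6)
a*((m(-1) - R) - 129) = -6*((8 - 1*10) - 129) = -6*((8 - 10) - 129) = -6*(-2 - 129) = -6*(-131) = 786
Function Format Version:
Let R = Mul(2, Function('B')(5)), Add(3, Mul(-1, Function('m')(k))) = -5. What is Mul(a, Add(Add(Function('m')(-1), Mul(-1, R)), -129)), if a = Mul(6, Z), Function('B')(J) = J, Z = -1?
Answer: 786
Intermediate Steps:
Function('m')(k) = 8 (Function('m')(k) = Add(3, Mul(-1, -5)) = Add(3, 5) = 8)
R = 10 (R = Mul(2, 5) = 10)
a = -6 (a = Mul(6, -1) = -6)
Mul(a, Add(Add(Function('m')(-1), Mul(-1, R)), -129)) = Mul(-6, Add(Add(8, Mul(-1, 10)), -129)) = Mul(-6, Add(Add(8, -10), -129)) = Mul(-6, Add(-2, -129)) = Mul(-6, -131) = 786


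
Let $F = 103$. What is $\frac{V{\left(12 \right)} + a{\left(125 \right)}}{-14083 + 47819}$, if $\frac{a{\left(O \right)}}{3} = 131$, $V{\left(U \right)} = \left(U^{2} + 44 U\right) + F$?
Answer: $\frac{146}{4217} \approx 0.034622$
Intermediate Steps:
$V{\left(U \right)} = 103 + U^{2} + 44 U$ ($V{\left(U \right)} = \left(U^{2} + 44 U\right) + 103 = 103 + U^{2} + 44 U$)
$a{\left(O \right)} = 393$ ($a{\left(O \right)} = 3 \cdot 131 = 393$)
$\frac{V{\left(12 \right)} + a{\left(125 \right)}}{-14083 + 47819} = \frac{\left(103 + 12^{2} + 44 \cdot 12\right) + 393}{-14083 + 47819} = \frac{\left(103 + 144 + 528\right) + 393}{33736} = \left(775 + 393\right) \frac{1}{33736} = 1168 \cdot \frac{1}{33736} = \frac{146}{4217}$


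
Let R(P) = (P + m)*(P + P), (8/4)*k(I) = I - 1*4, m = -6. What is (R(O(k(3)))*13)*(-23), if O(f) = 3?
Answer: 5382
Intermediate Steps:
k(I) = -2 + I/2 (k(I) = (I - 1*4)/2 = (I - 4)/2 = (-4 + I)/2 = -2 + I/2)
R(P) = 2*P*(-6 + P) (R(P) = (P - 6)*(P + P) = (-6 + P)*(2*P) = 2*P*(-6 + P))
(R(O(k(3)))*13)*(-23) = ((2*3*(-6 + 3))*13)*(-23) = ((2*3*(-3))*13)*(-23) = -18*13*(-23) = -234*(-23) = 5382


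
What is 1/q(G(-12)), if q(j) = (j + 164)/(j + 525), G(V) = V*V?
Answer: 669/308 ≈ 2.1721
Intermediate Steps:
G(V) = V²
q(j) = (164 + j)/(525 + j)
1/q(G(-12)) = 1/((164 + (-12)²)/(525 + (-12)²)) = 1/((164 + 144)/(525 + 144)) = 1/(308/669) = 669/308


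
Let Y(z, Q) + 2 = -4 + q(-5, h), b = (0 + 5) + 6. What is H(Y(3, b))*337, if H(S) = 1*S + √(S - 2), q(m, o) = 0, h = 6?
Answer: -2022 + 674*I*√2 ≈ -2022.0 + 953.18*I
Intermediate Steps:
b = 11 (b = 5 + 6 = 11)
Y(z, Q) = -6 (Y(z, Q) = -2 + (-4 + 0) = -2 - 4 = -6)
H(S) = S + √(-2 + S)
H(Y(3, b))*337 = (-6 + √(-2 - 6))*337 = (-6 + √(-8))*337 = (-6 + 2*I*√2)*337 = -2022 + 674*I*√2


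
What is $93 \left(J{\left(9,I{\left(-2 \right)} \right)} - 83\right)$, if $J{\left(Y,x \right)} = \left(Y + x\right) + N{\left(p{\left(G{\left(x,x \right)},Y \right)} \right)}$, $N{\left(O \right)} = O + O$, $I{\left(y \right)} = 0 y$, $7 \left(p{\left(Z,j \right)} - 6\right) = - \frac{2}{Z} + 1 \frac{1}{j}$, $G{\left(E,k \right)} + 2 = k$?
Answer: $- \frac{120466}{21} \approx -5736.5$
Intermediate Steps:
$G{\left(E,k \right)} = -2 + k$
$p{\left(Z,j \right)} = 6 - \frac{2}{7 Z} + \frac{1}{7 j}$ ($p{\left(Z,j \right)} = 6 + \frac{- \frac{2}{Z} + 1 \frac{1}{j}}{7} = 6 + \frac{- \frac{2}{Z} + \frac{1}{j}}{7} = 6 + \frac{\frac{1}{j} - \frac{2}{Z}}{7} = 6 + \left(- \frac{2}{7 Z} + \frac{1}{7 j}\right) = 6 - \frac{2}{7 Z} + \frac{1}{7 j}$)
$I{\left(y \right)} = 0$
$N{\left(O \right)} = 2 O$
$J{\left(Y,x \right)} = 12 + Y + x - \frac{4}{7 \left(-2 + x\right)} + \frac{2}{7 Y}$ ($J{\left(Y,x \right)} = \left(Y + x\right) + 2 \left(6 - \frac{2}{7 \left(-2 + x\right)} + \frac{1}{7 Y}\right) = \left(Y + x\right) + \left(12 - \frac{4}{7 \left(-2 + x\right)} + \frac{2}{7 Y}\right) = 12 + Y + x - \frac{4}{7 \left(-2 + x\right)} + \frac{2}{7 Y}$)
$93 \left(J{\left(9,I{\left(-2 \right)} \right)} - 83\right) = 93 \left(\left(12 + 9 + 0 - \frac{4}{7 \left(-2 + 0\right)} + \frac{2}{7 \cdot 9}\right) - 83\right) = 93 \left(\left(12 + 9 + 0 - \frac{4}{7 \left(-2\right)} + \frac{2}{7} \cdot \frac{1}{9}\right) - 83\right) = 93 \left(\left(12 + 9 + 0 - - \frac{2}{7} + \frac{2}{63}\right) - 83\right) = 93 \left(\left(12 + 9 + 0 + \frac{2}{7} + \frac{2}{63}\right) - 83\right) = 93 \left(\frac{1343}{63} - 83\right) = 93 \left(- \frac{3886}{63}\right) = - \frac{120466}{21}$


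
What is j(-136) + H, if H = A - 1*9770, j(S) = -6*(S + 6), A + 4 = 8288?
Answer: -706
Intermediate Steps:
A = 8284 (A = -4 + 8288 = 8284)
j(S) = -36 - 6*S (j(S) = -6*(6 + S) = -36 - 6*S)
H = -1486 (H = 8284 - 1*9770 = 8284 - 9770 = -1486)
j(-136) + H = (-36 - 6*(-136)) - 1486 = (-36 + 816) - 1486 = 780 - 1486 = -706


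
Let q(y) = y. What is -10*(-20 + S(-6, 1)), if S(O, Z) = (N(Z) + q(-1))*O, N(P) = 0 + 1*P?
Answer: 200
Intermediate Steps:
N(P) = P (N(P) = 0 + P = P)
S(O, Z) = O*(-1 + Z) (S(O, Z) = (Z - 1)*O = (-1 + Z)*O = O*(-1 + Z))
-10*(-20 + S(-6, 1)) = -10*(-20 - 6*(-1 + 1)) = -10*(-20 - 6*0) = -10*(-20 + 0) = -10*(-20) = 200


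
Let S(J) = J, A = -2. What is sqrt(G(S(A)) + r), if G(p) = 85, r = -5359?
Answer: 3*I*sqrt(586) ≈ 72.622*I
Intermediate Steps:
sqrt(G(S(A)) + r) = sqrt(85 - 5359) = sqrt(-5274) = 3*I*sqrt(586)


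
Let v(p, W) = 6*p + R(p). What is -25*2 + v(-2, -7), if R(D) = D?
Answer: -64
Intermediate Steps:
v(p, W) = 7*p (v(p, W) = 6*p + p = 7*p)
-25*2 + v(-2, -7) = -25*2 + 7*(-2) = -25*2 - 14 = -50 - 14 = -64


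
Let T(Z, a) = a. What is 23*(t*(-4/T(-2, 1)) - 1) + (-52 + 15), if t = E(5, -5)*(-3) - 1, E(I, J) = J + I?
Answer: 32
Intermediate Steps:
E(I, J) = I + J
t = -1 (t = (5 - 5)*(-3) - 1 = 0*(-3) - 1 = 0 - 1 = -1)
23*(t*(-4/T(-2, 1)) - 1) + (-52 + 15) = 23*(-(-4)/1 - 1) + (-52 + 15) = 23*(-(-4) - 1) - 37 = 23*(-1*(-4) - 1) - 37 = 23*(4 - 1) - 37 = 23*3 - 37 = 69 - 37 = 32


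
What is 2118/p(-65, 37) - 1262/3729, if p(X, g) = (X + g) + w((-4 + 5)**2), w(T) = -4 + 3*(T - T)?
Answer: -3969203/59664 ≈ -66.526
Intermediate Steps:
w(T) = -4 (w(T) = -4 + 3*0 = -4 + 0 = -4)
p(X, g) = -4 + X + g (p(X, g) = (X + g) - 4 = -4 + X + g)
2118/p(-65, 37) - 1262/3729 = 2118/(-4 - 65 + 37) - 1262/3729 = 2118/(-32) - 1262*1/3729 = 2118*(-1/32) - 1262/3729 = -1059/16 - 1262/3729 = -3969203/59664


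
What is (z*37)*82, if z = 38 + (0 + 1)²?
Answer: 118326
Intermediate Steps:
z = 39 (z = 38 + 1² = 38 + 1 = 39)
(z*37)*82 = (39*37)*82 = 1443*82 = 118326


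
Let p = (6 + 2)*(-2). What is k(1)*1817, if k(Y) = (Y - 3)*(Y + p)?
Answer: 54510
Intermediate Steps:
p = -16 (p = 8*(-2) = -16)
k(Y) = (-16 + Y)*(-3 + Y) (k(Y) = (Y - 3)*(Y - 16) = (-3 + Y)*(-16 + Y) = (-16 + Y)*(-3 + Y))
k(1)*1817 = (48 + 1**2 - 19*1)*1817 = (48 + 1 - 19)*1817 = 30*1817 = 54510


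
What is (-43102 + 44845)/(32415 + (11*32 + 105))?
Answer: 249/4696 ≈ 0.053024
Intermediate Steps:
(-43102 + 44845)/(32415 + (11*32 + 105)) = 1743/(32415 + (352 + 105)) = 1743/(32415 + 457) = 1743/32872 = 1743*(1/32872) = 249/4696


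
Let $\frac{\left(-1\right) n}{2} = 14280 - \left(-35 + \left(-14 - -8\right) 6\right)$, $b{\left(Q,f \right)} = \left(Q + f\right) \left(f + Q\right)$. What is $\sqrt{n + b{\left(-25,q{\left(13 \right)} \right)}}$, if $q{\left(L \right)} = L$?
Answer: $i \sqrt{28558} \approx 168.99 i$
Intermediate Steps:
$b{\left(Q,f \right)} = \left(Q + f\right)^{2}$ ($b{\left(Q,f \right)} = \left(Q + f\right) \left(Q + f\right) = \left(Q + f\right)^{2}$)
$n = -28702$ ($n = - 2 \left(14280 - \left(-35 + \left(-14 - -8\right) 6\right)\right) = - 2 \left(14280 - \left(-35 + \left(-14 + 8\right) 6\right)\right) = - 2 \left(14280 - \left(-35 - 36\right)\right) = - 2 \left(14280 - -71\right) = - 2 \left(14280 + 71\right) = \left(-2\right) 14351 = -28702$)
$\sqrt{n + b{\left(-25,q{\left(13 \right)} \right)}} = \sqrt{-28702 + \left(-25 + 13\right)^{2}} = \sqrt{-28702 + \left(-12\right)^{2}} = \sqrt{-28702 + 144} = \sqrt{-28558} = i \sqrt{28558}$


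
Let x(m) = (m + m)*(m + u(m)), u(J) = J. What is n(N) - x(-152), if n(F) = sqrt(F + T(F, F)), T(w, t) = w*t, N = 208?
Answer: -92416 + 4*sqrt(2717) ≈ -92208.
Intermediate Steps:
T(w, t) = t*w
n(F) = sqrt(F + F**2) (n(F) = sqrt(F + F*F) = sqrt(F + F**2))
x(m) = 4*m**2 (x(m) = (m + m)*(m + m) = (2*m)*(2*m) = 4*m**2)
n(N) - x(-152) = sqrt(208*(1 + 208)) - 4*(-152)**2 = sqrt(208*209) - 4*23104 = sqrt(43472) - 1*92416 = 4*sqrt(2717) - 92416 = -92416 + 4*sqrt(2717)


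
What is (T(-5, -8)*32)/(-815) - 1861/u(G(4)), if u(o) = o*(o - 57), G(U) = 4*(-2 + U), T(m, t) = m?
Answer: 315887/63896 ≈ 4.9438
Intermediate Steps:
G(U) = -8 + 4*U
u(o) = o*(-57 + o)
(T(-5, -8)*32)/(-815) - 1861/u(G(4)) = -5*32/(-815) - 1861*1/((-57 + (-8 + 4*4))*(-8 + 4*4)) = -160*(-1/815) - 1861*1/((-57 + (-8 + 16))*(-8 + 16)) = 32/163 - 1861*1/(8*(-57 + 8)) = 32/163 - 1861/(8*(-49)) = 32/163 - 1861/(-392) = 32/163 - 1861*(-1/392) = 32/163 + 1861/392 = 315887/63896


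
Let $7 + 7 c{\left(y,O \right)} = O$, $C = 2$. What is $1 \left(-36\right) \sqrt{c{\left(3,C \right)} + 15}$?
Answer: $- \frac{360 \sqrt{7}}{7} \approx -136.07$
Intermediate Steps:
$c{\left(y,O \right)} = -1 + \frac{O}{7}$
$1 \left(-36\right) \sqrt{c{\left(3,C \right)} + 15} = 1 \left(-36\right) \sqrt{\left(-1 + \frac{1}{7} \cdot 2\right) + 15} = - 36 \sqrt{\left(-1 + \frac{2}{7}\right) + 15} = - 36 \sqrt{- \frac{5}{7} + 15} = - 36 \sqrt{\frac{100}{7}} = - 36 \frac{10 \sqrt{7}}{7} = - \frac{360 \sqrt{7}}{7}$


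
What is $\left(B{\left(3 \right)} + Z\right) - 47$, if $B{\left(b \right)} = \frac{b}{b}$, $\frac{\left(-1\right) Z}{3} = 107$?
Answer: $-367$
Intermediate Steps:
$Z = -321$ ($Z = \left(-3\right) 107 = -321$)
$B{\left(b \right)} = 1$
$\left(B{\left(3 \right)} + Z\right) - 47 = \left(1 - 321\right) - 47 = -320 - 47 = -367$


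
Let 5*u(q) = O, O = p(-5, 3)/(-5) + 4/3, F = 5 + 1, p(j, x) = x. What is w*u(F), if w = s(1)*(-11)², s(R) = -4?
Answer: -5324/75 ≈ -70.987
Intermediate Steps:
F = 6
w = -484 (w = -4*(-11)² = -4*121 = -484)
O = 11/15 (O = 3/(-5) + 4/3 = 3*(-⅕) + 4*(⅓) = -⅗ + 4/3 = 11/15 ≈ 0.73333)
u(q) = 11/75 (u(q) = (⅕)*(11/15) = 11/75)
w*u(F) = -484*11/75 = -5324/75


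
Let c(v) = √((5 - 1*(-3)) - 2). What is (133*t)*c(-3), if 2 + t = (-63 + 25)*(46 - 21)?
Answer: -126616*√6 ≈ -3.1014e+5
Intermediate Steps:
t = -952 (t = -2 + (-63 + 25)*(46 - 21) = -2 - 38*25 = -2 - 950 = -952)
c(v) = √6 (c(v) = √((5 + 3) - 2) = √(8 - 2) = √6)
(133*t)*c(-3) = (133*(-952))*√6 = -126616*√6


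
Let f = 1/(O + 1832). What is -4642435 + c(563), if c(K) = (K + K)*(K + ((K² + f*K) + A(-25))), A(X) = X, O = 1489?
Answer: 1171883388425/3321 ≈ 3.5287e+8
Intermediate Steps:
f = 1/3321 (f = 1/(1489 + 1832) = 1/3321 ≈ 0.00030111)
c(K) = 2*K*(-25 + K² + 3322*K/3321) (c(K) = (K + K)*(K + ((K² + K/3321) - 25)) = (2*K)*(K + (-25 + K² + K/3321)) = (2*K)*(-25 + K² + 3322*K/3321) = 2*K*(-25 + K² + 3322*K/3321))
-4642435 + c(563) = -4642435 + (2/3321)*563*(-83025 + 3321*563² + 3322*563) = -4642435 + (2/3321)*563*(-83025 + 3321*316969 + 1870286) = -4642435 + (2/3321)*563*(-83025 + 1052654049 + 1870286) = -4642435 + (2/3321)*563*1054441310 = -4642435 + 1187300915060/3321 = 1171883388425/3321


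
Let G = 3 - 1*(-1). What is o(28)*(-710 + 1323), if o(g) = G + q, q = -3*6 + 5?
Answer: -5517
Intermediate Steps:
G = 4 (G = 3 + 1 = 4)
q = -13 (q = -18 + 5 = -13)
o(g) = -9 (o(g) = 4 - 13 = -9)
o(28)*(-710 + 1323) = -9*(-710 + 1323) = -9*613 = -5517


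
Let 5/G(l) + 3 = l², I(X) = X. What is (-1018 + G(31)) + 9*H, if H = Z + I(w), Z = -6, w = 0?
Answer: -1026971/958 ≈ -1072.0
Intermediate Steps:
H = -6 (H = -6 + 0 = -6)
G(l) = 5/(-3 + l²)
(-1018 + G(31)) + 9*H = (-1018 + 5/(-3 + 31²)) + 9*(-6) = (-1018 + 5/(-3 + 961)) - 54 = (-1018 + 5/958) - 54 = -975239/958 - 54 = -1026971/958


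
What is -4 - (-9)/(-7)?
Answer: -37/7 ≈ -5.2857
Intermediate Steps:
-4 - (-9)/(-7) = -4 - (-9)*(-1)/7 = -4 - 9*⅐ = -4 - 9/7 = -37/7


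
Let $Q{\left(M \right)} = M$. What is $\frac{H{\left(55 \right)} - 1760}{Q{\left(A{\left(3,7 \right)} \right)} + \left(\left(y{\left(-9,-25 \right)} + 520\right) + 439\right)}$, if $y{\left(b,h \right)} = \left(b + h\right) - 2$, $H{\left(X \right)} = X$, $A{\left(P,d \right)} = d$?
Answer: $- \frac{11}{6} \approx -1.8333$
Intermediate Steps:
$y{\left(b,h \right)} = -2 + b + h$
$\frac{H{\left(55 \right)} - 1760}{Q{\left(A{\left(3,7 \right)} \right)} + \left(\left(y{\left(-9,-25 \right)} + 520\right) + 439\right)} = \frac{55 - 1760}{7 + \left(\left(\left(-2 - 9 - 25\right) + 520\right) + 439\right)} = - \frac{1705}{7 + \left(\left(-36 + 520\right) + 439\right)} = - \frac{1705}{7 + \left(484 + 439\right)} = - \frac{1705}{7 + 923} = - \frac{1705}{930} = \left(-1705\right) \frac{1}{930} = - \frac{11}{6}$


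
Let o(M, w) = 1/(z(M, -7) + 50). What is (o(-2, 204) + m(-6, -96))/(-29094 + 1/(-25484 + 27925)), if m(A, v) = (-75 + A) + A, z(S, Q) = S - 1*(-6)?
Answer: 1042307/348636042 ≈ 0.0029897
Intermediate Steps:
z(S, Q) = 6 + S (z(S, Q) = S + 6 = 6 + S)
m(A, v) = -75 + 2*A
o(M, w) = 1/(56 + M) (o(M, w) = 1/((6 + M) + 50) = 1/(56 + M))
(o(-2, 204) + m(-6, -96))/(-29094 + 1/(-25484 + 27925)) = (1/(56 - 2) + (-75 + 2*(-6)))/(-29094 + 1/(-25484 + 27925)) = (1/54 + (-75 - 12))/(-29094 + 1/2441) = (1/54 - 87)/(-29094 + 1/2441) = -4697/(54*(-71018453/2441)) = -4697/54*(-2441/71018453) = 1042307/348636042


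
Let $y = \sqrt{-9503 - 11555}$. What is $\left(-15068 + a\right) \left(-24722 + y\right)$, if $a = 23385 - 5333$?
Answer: $-73770448 + 2984 i \sqrt{21058} \approx -7.377 \cdot 10^{7} + 4.3302 \cdot 10^{5} i$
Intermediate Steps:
$a = 18052$ ($a = 23385 - 5333 = 18052$)
$y = i \sqrt{21058}$ ($y = \sqrt{-21058} = i \sqrt{21058} \approx 145.11 i$)
$\left(-15068 + a\right) \left(-24722 + y\right) = \left(-15068 + 18052\right) \left(-24722 + i \sqrt{21058}\right) = 2984 \left(-24722 + i \sqrt{21058}\right) = -73770448 + 2984 i \sqrt{21058}$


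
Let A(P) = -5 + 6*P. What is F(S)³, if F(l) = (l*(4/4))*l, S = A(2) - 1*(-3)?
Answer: 1000000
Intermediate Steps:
S = 10 (S = (-5 + 6*2) - 1*(-3) = (-5 + 12) + 3 = 7 + 3 = 10)
F(l) = l² (F(l) = (l*(4*(¼)))*l = (l*1)*l = l*l = l²)
F(S)³ = (10²)³ = 100³ = 1000000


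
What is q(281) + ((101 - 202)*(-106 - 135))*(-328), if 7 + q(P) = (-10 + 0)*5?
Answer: -7983905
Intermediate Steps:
q(P) = -57 (q(P) = -7 + (-10 + 0)*5 = -7 - 10*5 = -7 - 50 = -57)
q(281) + ((101 - 202)*(-106 - 135))*(-328) = -57 + ((101 - 202)*(-106 - 135))*(-328) = -57 - 101*(-241)*(-328) = -57 + 24341*(-328) = -57 - 7983848 = -7983905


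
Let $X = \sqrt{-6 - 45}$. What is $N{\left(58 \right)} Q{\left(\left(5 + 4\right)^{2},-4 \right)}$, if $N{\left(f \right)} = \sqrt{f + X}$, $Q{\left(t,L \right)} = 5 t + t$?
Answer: $486 \sqrt{58 + i \sqrt{51}} \approx 3708.2 + 227.44 i$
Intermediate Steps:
$Q{\left(t,L \right)} = 6 t$
$X = i \sqrt{51}$ ($X = \sqrt{-51} = i \sqrt{51} \approx 7.1414 i$)
$N{\left(f \right)} = \sqrt{f + i \sqrt{51}}$
$N{\left(58 \right)} Q{\left(\left(5 + 4\right)^{2},-4 \right)} = \sqrt{58 + i \sqrt{51}} \cdot 6 \left(5 + 4\right)^{2} = \sqrt{58 + i \sqrt{51}} \cdot 6 \cdot 9^{2} = \sqrt{58 + i \sqrt{51}} \cdot 6 \cdot 81 = \sqrt{58 + i \sqrt{51}} \cdot 486 = 486 \sqrt{58 + i \sqrt{51}}$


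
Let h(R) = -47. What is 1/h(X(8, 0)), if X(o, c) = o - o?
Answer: -1/47 ≈ -0.021277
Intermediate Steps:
X(o, c) = 0
1/h(X(8, 0)) = 1/(-47) = -1/47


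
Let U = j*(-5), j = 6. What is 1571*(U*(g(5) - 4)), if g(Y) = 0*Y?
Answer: 188520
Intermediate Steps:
g(Y) = 0
U = -30 (U = 6*(-5) = -30)
1571*(U*(g(5) - 4)) = 1571*(-30*(0 - 4)) = 1571*(-30*(-4)) = 1571*120 = 188520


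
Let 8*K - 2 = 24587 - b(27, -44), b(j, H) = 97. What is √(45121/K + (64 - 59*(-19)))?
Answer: √44979539631/6123 ≈ 34.637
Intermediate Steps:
K = 6123/2 (K = ¼ + (24587 - 1*97)/8 = ¼ + (24587 - 97)/8 = ¼ + (⅛)*24490 = ¼ + 12245/4 = 6123/2 ≈ 3061.5)
√(45121/K + (64 - 59*(-19))) = √(45121/(6123/2) + (64 - 59*(-19))) = √(45121*(2/6123) + (64 + 1121)) = √(90242/6123 + 1185) = √(7345997/6123) = √44979539631/6123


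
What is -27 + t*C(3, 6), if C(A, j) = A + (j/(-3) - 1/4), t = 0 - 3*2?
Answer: -63/2 ≈ -31.500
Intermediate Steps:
t = -6 (t = 0 - 6 = -6)
C(A, j) = -¼ + A - j/3 (C(A, j) = A + (j*(-⅓) - 1*¼) = A + (-j/3 - ¼) = A + (-¼ - j/3) = -¼ + A - j/3)
-27 + t*C(3, 6) = -27 - 6*(-¼ + 3 - ⅓*6) = -27 - 6*(-¼ + 3 - 2) = -27 - 6*¾ = -27 - 9/2 = -63/2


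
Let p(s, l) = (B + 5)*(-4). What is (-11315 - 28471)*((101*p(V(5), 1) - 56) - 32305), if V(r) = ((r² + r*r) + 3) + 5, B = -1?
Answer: 1351808922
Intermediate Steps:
V(r) = 8 + 2*r² (V(r) = ((r² + r²) + 3) + 5 = (2*r² + 3) + 5 = (3 + 2*r²) + 5 = 8 + 2*r²)
p(s, l) = -16 (p(s, l) = (-1 + 5)*(-4) = 4*(-4) = -16)
(-11315 - 28471)*((101*p(V(5), 1) - 56) - 32305) = (-11315 - 28471)*((101*(-16) - 56) - 32305) = -39786*((-1616 - 56) - 32305) = -39786*(-1672 - 32305) = -39786*(-33977) = 1351808922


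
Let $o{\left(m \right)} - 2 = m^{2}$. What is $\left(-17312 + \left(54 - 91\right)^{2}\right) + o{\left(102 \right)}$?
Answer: $-5537$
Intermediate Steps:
$o{\left(m \right)} = 2 + m^{2}$
$\left(-17312 + \left(54 - 91\right)^{2}\right) + o{\left(102 \right)} = \left(-17312 + \left(54 - 91\right)^{2}\right) + \left(2 + 102^{2}\right) = \left(-17312 + \left(-37\right)^{2}\right) + \left(2 + 10404\right) = \left(-17312 + 1369\right) + 10406 = -15943 + 10406 = -5537$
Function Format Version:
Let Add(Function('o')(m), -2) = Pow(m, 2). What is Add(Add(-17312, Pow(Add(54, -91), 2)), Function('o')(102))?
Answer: -5537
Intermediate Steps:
Function('o')(m) = Add(2, Pow(m, 2))
Add(Add(-17312, Pow(Add(54, -91), 2)), Function('o')(102)) = Add(Add(-17312, Pow(Add(54, -91), 2)), Add(2, Pow(102, 2))) = Add(Add(-17312, Pow(-37, 2)), Add(2, 10404)) = Add(Add(-17312, 1369), 10406) = Add(-15943, 10406) = -5537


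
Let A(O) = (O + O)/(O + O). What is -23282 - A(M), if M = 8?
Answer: -23283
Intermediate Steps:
A(O) = 1 (A(O) = (2*O)/((2*O)) = (2*O)*(1/(2*O)) = 1)
-23282 - A(M) = -23282 - 1*1 = -23282 - 1 = -23283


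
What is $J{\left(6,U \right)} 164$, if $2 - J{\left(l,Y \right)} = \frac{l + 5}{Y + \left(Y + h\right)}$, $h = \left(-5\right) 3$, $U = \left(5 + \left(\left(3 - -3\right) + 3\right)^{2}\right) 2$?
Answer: $\frac{106108}{329} \approx 322.52$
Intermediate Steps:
$U = 172$ ($U = \left(5 + \left(\left(3 + 3\right) + 3\right)^{2}\right) 2 = \left(5 + \left(6 + 3\right)^{2}\right) 2 = \left(5 + 9^{2}\right) 2 = \left(5 + 81\right) 2 = 86 \cdot 2 = 172$)
$h = -15$
$J{\left(l,Y \right)} = 2 - \frac{5 + l}{-15 + 2 Y}$ ($J{\left(l,Y \right)} = 2 - \frac{l + 5}{Y + \left(Y - 15\right)} = 2 - \frac{5 + l}{Y + \left(-15 + Y\right)} = 2 - \frac{5 + l}{-15 + 2 Y}$)
$J{\left(6,U \right)} 164 = \frac{-35 - 6 + 4 \cdot 172}{-15 + 2 \cdot 172} \cdot 164 = \frac{-35 - 6 + 688}{-15 + 344} \cdot 164 = \frac{1}{329} \cdot 647 \cdot 164 = \frac{647}{329} \cdot 164 = \frac{106108}{329}$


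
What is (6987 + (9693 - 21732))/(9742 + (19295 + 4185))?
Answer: -842/5537 ≈ -0.15207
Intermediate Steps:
(6987 + (9693 - 21732))/(9742 + (19295 + 4185)) = (6987 - 12039)/(9742 + 23480) = -5052/33222 = -5052*1/33222 = -842/5537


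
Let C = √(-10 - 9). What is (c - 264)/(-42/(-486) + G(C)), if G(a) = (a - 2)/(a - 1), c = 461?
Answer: 29376837/175697 - 1292517*I*√19/175697 ≈ 167.2 - 32.066*I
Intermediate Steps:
C = I*√19 (C = √(-19) = I*√19 ≈ 4.3589*I)
G(a) = (-2 + a)/(-1 + a)
(c - 264)/(-42/(-486) + G(C)) = (461 - 264)/(-42/(-486) + (-2 + I*√19)/(-1 + I*√19)) = 197/(-42*(-1/486) + (-2 + I*√19)/(-1 + I*√19)) = 197/(7/81 + (-2 + I*√19)/(-1 + I*√19))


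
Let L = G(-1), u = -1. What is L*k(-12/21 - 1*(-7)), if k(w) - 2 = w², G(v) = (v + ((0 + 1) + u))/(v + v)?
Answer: 2123/98 ≈ 21.663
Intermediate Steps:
G(v) = ½ (G(v) = (v + ((0 + 1) - 1))/(v + v) = (v + (1 - 1))/((2*v)) = (v + 0)*(1/(2*v)) = v*(1/(2*v)) = ½)
L = ½ ≈ 0.50000
k(w) = 2 + w²
L*k(-12/21 - 1*(-7)) = (2 + (-12/21 - 1*(-7))²)/2 = (2 + (-12*1/21 + 7)²)/2 = (2 + (-4/7 + 7)²)/2 = (2 + (45/7)²)/2 = (2 + 2025/49)/2 = (½)*(2123/49) = 2123/98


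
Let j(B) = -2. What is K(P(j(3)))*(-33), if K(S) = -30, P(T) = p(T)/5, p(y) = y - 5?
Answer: 990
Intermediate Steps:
p(y) = -5 + y
P(T) = -1 + T/5 (P(T) = (-5 + T)/5 = (-5 + T)*(⅕) = -1 + T/5)
K(P(j(3)))*(-33) = -30*(-33) = 990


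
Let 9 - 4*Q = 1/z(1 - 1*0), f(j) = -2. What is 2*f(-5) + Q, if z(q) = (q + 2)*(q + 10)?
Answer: -58/33 ≈ -1.7576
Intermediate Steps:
z(q) = (2 + q)*(10 + q)
Q = 74/33 (Q = 9/4 - 1/(4*(20 + (1 - 1*0)**2 + 12*(1 - 1*0))) = 9/4 - 1/(4*(20 + (1 + 0)**2 + 12*(1 + 0))) = 9/4 - 1/(4*(20 + 1**2 + 12*1)) = 9/4 - 1/(4*(20 + 1 + 12)) = 9/4 - 1/4/33 = 9/4 - 1/4*1/33 = 9/4 - 1/132 = 74/33 ≈ 2.2424)
2*f(-5) + Q = 2*(-2) + 74/33 = -4 + 74/33 = -58/33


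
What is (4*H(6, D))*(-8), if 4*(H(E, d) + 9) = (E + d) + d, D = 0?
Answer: 240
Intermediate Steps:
H(E, d) = -9 + d/2 + E/4 (H(E, d) = -9 + ((E + d) + d)/4 = -9 + (E + 2*d)/4 = -9 + (d/2 + E/4) = -9 + d/2 + E/4)
(4*H(6, D))*(-8) = (4*(-9 + (1/2)*0 + (1/4)*6))*(-8) = (4*(-9 + 0 + 3/2))*(-8) = (4*(-15/2))*(-8) = -30*(-8) = 240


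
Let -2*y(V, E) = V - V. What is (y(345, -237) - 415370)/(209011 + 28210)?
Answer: -415370/237221 ≈ -1.7510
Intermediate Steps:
y(V, E) = 0 (y(V, E) = -(V - V)/2 = -½*0 = 0)
(y(345, -237) - 415370)/(209011 + 28210) = (0 - 415370)/(209011 + 28210) = -415370/237221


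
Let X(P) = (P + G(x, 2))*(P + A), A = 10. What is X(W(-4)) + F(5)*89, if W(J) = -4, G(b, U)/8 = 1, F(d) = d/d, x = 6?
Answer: 113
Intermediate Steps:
F(d) = 1
G(b, U) = 8 (G(b, U) = 8*1 = 8)
X(P) = (8 + P)*(10 + P) (X(P) = (P + 8)*(P + 10) = (8 + P)*(10 + P))
X(W(-4)) + F(5)*89 = (80 + (-4)² + 18*(-4)) + 1*89 = (80 + 16 - 72) + 89 = 24 + 89 = 113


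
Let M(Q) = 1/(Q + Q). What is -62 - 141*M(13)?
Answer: -1753/26 ≈ -67.423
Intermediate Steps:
M(Q) = 1/(2*Q)
-62 - 141*M(13) = -62 - 141/(2*13) = -62 - 141*1/26 = -62 - 141/26 = -1753/26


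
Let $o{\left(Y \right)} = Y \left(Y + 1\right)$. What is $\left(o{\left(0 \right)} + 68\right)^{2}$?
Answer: $4624$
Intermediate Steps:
$o{\left(Y \right)} = Y \left(1 + Y\right)$
$\left(o{\left(0 \right)} + 68\right)^{2} = \left(0 \left(1 + 0\right) + 68\right)^{2} = \left(0 \cdot 1 + 68\right)^{2} = \left(0 + 68\right)^{2} = 68^{2} = 4624$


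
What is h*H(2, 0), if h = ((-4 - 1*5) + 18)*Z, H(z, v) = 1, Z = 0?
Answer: 0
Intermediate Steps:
h = 0 (h = ((-4 - 1*5) + 18)*0 = ((-4 - 5) + 18)*0 = (-9 + 18)*0 = 9*0 = 0)
h*H(2, 0) = 0*1 = 0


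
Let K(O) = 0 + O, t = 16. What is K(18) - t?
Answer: 2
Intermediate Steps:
K(O) = O
K(18) - t = 18 - 1*16 = 18 - 16 = 2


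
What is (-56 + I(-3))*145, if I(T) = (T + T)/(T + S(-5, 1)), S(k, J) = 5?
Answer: -8555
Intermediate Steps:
I(T) = 2*T/(5 + T) (I(T) = (T + T)/(T + 5) = (2*T)/(5 + T) = 2*T/(5 + T))
(-56 + I(-3))*145 = (-56 + 2*(-3)/(5 - 3))*145 = (-56 + 2*(-3)/2)*145 = (-56 + 2*(-3)*(½))*145 = (-56 - 3)*145 = -59*145 = -8555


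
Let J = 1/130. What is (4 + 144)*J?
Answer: 74/65 ≈ 1.1385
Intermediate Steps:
J = 1/130 ≈ 0.0076923
(4 + 144)*J = (4 + 144)*(1/130) = 148*(1/130) = 74/65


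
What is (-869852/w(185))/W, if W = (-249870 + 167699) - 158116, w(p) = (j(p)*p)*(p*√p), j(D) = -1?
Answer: -869852*√185/1521407176375 ≈ -7.7765e-6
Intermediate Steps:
w(p) = -p^(5/2) (w(p) = (-p)*(p*√p) = (-p)*p^(3/2) = -p^(5/2))
W = -240287 (W = -82171 - 158116 = -240287)
(-869852/w(185))/W = -869852*(-√185/6331625)/(-240287) = -869852*(-√185/6331625)*(-1/240287) = -(-869852)*√185/6331625*(-1/240287) = (869852*√185/6331625)*(-1/240287) = -869852*√185/1521407176375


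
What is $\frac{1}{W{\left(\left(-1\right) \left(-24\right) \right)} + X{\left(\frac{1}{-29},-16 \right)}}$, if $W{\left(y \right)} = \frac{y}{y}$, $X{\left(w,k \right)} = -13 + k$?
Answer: $- \frac{1}{28} \approx -0.035714$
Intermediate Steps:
$W{\left(y \right)} = 1$
$\frac{1}{W{\left(\left(-1\right) \left(-24\right) \right)} + X{\left(\frac{1}{-29},-16 \right)}} = \frac{1}{1 - 29} = \frac{1}{-28} = - \frac{1}{28}$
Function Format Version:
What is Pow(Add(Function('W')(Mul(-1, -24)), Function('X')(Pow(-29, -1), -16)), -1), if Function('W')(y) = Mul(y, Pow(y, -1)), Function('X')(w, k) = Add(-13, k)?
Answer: Rational(-1, 28) ≈ -0.035714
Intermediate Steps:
Function('W')(y) = 1
Pow(Add(Function('W')(Mul(-1, -24)), Function('X')(Pow(-29, -1), -16)), -1) = Pow(Add(1, Add(-13, -16)), -1) = Pow(Add(1, -29), -1) = Pow(-28, -1) = Rational(-1, 28)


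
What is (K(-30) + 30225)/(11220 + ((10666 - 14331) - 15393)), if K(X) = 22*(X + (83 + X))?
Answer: -30731/7838 ≈ -3.9208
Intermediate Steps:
K(X) = 1826 + 44*X (K(X) = 22*(83 + 2*X) = 1826 + 44*X)
(K(-30) + 30225)/(11220 + ((10666 - 14331) - 15393)) = ((1826 + 44*(-30)) + 30225)/(11220 + ((10666 - 14331) - 15393)) = ((1826 - 1320) + 30225)/(11220 + (-3665 - 15393)) = (506 + 30225)/(11220 - 19058) = 30731/(-7838) = 30731*(-1/7838) = -30731/7838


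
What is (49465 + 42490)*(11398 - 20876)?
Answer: -871549490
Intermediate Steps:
(49465 + 42490)*(11398 - 20876) = 91955*(-9478) = -871549490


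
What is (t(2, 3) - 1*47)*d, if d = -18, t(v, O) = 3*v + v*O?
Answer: 630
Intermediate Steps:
t(v, O) = 3*v + O*v
(t(2, 3) - 1*47)*d = (2*(3 + 3) - 1*47)*(-18) = (2*6 - 47)*(-18) = (12 - 47)*(-18) = -35*(-18) = 630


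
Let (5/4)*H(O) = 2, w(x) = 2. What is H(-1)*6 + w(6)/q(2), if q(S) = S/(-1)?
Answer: 43/5 ≈ 8.6000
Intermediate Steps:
H(O) = 8/5 (H(O) = (4/5)*2 = 8/5)
q(S) = -S (q(S) = S*(-1) = -S)
H(-1)*6 + w(6)/q(2) = (8/5)*6 + 2/((-1*2)) = 48/5 + 2/(-2) = 48/5 + 2*(-1/2) = 48/5 - 1 = 43/5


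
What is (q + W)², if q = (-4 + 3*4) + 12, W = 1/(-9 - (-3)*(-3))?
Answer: 128881/324 ≈ 397.78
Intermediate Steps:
W = -1/18 (W = 1/(-9 - 1*9) = 1/(-9 - 9) = 1/(-18) = -1/18 ≈ -0.055556)
q = 20 (q = (-4 + 12) + 12 = 8 + 12 = 20)
(q + W)² = (20 - 1/18)² = (359/18)² = 128881/324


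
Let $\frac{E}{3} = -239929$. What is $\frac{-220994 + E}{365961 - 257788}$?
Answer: $- \frac{940781}{108173} \approx -8.697$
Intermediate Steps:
$E = -719787$ ($E = 3 \left(-239929\right) = -719787$)
$\frac{-220994 + E}{365961 - 257788} = \frac{-220994 - 719787}{365961 - 257788} = - \frac{940781}{108173}$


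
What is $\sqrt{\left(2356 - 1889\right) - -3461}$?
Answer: $2 \sqrt{982} \approx 62.674$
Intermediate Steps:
$\sqrt{\left(2356 - 1889\right) - -3461} = \sqrt{\left(2356 - 1889\right) + 3461} = \sqrt{467 + 3461} = \sqrt{3928} = 2 \sqrt{982}$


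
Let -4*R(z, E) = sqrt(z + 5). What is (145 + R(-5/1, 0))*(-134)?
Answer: -19430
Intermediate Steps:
R(z, E) = -sqrt(5 + z)/4 (R(z, E) = -sqrt(z + 5)/4 = -sqrt(5 + z)/4)
(145 + R(-5/1, 0))*(-134) = (145 - sqrt(5 - 5/1)/4)*(-134) = (145 - sqrt(5 - 5*1)/4)*(-134) = (145 - sqrt(5 - 5)/4)*(-134) = (145 - sqrt(0)/4)*(-134) = (145 - 1/4*0)*(-134) = (145 + 0)*(-134) = 145*(-134) = -19430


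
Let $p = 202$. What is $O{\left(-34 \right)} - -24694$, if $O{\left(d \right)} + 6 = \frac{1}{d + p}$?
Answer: $\frac{4147585}{168} \approx 24688.0$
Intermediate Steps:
$O{\left(d \right)} = -6 + \frac{1}{202 + d}$ ($O{\left(d \right)} = -6 + \frac{1}{d + 202} = -6 + \frac{1}{202 + d}$)
$O{\left(-34 \right)} - -24694 = \frac{-1211 - -204}{202 - 34} - -24694 = \frac{-1211 + 204}{168} + 24694 = \frac{1}{168} \left(-1007\right) + 24694 = - \frac{1007}{168} + 24694 = \frac{4147585}{168}$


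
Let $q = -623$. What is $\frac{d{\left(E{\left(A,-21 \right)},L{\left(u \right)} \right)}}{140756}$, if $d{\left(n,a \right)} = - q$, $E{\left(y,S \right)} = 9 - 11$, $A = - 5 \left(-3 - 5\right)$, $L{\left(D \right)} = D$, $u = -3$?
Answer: $\frac{89}{20108} \approx 0.0044261$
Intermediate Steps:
$A = 40$ ($A = \left(-5\right) \left(-8\right) = 40$)
$E{\left(y,S \right)} = -2$
$d{\left(n,a \right)} = 623$ ($d{\left(n,a \right)} = \left(-1\right) \left(-623\right) = 623$)
$\frac{d{\left(E{\left(A,-21 \right)},L{\left(u \right)} \right)}}{140756} = \frac{623}{140756} = 623 \cdot \frac{1}{140756} = \frac{89}{20108}$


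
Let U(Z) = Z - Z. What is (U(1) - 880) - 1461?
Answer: -2341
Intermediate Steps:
U(Z) = 0
(U(1) - 880) - 1461 = (0 - 880) - 1461 = -880 - 1461 = -2341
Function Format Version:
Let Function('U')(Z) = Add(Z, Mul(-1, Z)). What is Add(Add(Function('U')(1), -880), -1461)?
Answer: -2341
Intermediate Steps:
Function('U')(Z) = 0
Add(Add(Function('U')(1), -880), -1461) = Add(Add(0, -880), -1461) = Add(-880, -1461) = -2341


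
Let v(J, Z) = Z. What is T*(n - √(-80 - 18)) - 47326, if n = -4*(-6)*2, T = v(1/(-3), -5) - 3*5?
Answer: -48286 + 140*I*√2 ≈ -48286.0 + 197.99*I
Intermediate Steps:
T = -20 (T = -5 - 3*5 = -5 - 15 = -20)
n = 48 (n = 24*2 = 48)
T*(n - √(-80 - 18)) - 47326 = -20*(48 - √(-80 - 18)) - 47326 = -20*(48 - √(-98)) - 47326 = -20*(48 - 7*I*√2) - 47326 = (-960 + 140*I*√2) - 47326 = -48286 + 140*I*√2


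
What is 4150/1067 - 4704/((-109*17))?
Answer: 12709118/1977151 ≈ 6.4280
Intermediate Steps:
4150/1067 - 4704/((-109*17)) = 4150*(1/1067) - 4704/(-1853) = 4150/1067 - 4704*(-1/1853) = 4150/1067 + 4704/1853 = 12709118/1977151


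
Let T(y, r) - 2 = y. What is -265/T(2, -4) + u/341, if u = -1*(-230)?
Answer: -89445/1364 ≈ -65.576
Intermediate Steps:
T(y, r) = 2 + y
u = 230
-265/T(2, -4) + u/341 = -265/(2 + 2) + 230/341 = -265/4 + 230*(1/341) = -265*¼ + 230/341 = -265/4 + 230/341 = -89445/1364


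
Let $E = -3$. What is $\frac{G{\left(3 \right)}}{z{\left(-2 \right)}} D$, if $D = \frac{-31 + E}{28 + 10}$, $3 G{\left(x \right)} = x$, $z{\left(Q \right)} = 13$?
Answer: $- \frac{17}{247} \approx -0.068826$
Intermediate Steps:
$G{\left(x \right)} = \frac{x}{3}$
$D = - \frac{17}{19}$ ($D = \frac{-31 - 3}{28 + 10} = - \frac{34}{38} = \left(-34\right) \frac{1}{38} = - \frac{17}{19} \approx -0.89474$)
$\frac{G{\left(3 \right)}}{z{\left(-2 \right)}} D = \frac{\frac{1}{3} \cdot 3}{13} \left(- \frac{17}{19}\right) = 1 \cdot \frac{1}{13} \left(- \frac{17}{19}\right) = \frac{1}{13} \left(- \frac{17}{19}\right) = - \frac{17}{247}$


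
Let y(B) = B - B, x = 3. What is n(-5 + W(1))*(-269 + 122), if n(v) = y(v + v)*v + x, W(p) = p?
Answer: -441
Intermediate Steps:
y(B) = 0
n(v) = 3 (n(v) = 0*v + 3 = 0 + 3 = 3)
n(-5 + W(1))*(-269 + 122) = 3*(-269 + 122) = 3*(-147) = -441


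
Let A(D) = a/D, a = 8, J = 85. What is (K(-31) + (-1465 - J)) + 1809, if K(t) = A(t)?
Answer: 8021/31 ≈ 258.74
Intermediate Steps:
A(D) = 8/D
K(t) = 8/t
(K(-31) + (-1465 - J)) + 1809 = (8/(-31) + (-1465 - 1*85)) + 1809 = (8*(-1/31) + (-1465 - 85)) + 1809 = (-8/31 - 1550) + 1809 = -48058/31 + 1809 = 8021/31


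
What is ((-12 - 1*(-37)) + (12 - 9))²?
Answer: 784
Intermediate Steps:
((-12 - 1*(-37)) + (12 - 9))² = ((-12 + 37) + 3)² = (25 + 3)² = 28² = 784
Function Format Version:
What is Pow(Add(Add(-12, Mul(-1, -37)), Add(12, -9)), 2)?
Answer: 784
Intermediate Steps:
Pow(Add(Add(-12, Mul(-1, -37)), Add(12, -9)), 2) = Pow(Add(Add(-12, 37), 3), 2) = Pow(Add(25, 3), 2) = Pow(28, 2) = 784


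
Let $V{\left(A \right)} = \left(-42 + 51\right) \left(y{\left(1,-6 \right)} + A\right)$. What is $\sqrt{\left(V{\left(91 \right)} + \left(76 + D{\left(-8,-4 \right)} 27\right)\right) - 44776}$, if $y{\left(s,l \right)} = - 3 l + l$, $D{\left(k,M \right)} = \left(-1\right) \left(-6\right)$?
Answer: $i \sqrt{43611} \approx 208.83 i$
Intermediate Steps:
$D{\left(k,M \right)} = 6$
$y{\left(s,l \right)} = - 2 l$
$V{\left(A \right)} = 108 + 9 A$ ($V{\left(A \right)} = \left(-42 + 51\right) \left(\left(-2\right) \left(-6\right) + A\right) = 9 \left(12 + A\right) = 108 + 9 A$)
$\sqrt{\left(V{\left(91 \right)} + \left(76 + D{\left(-8,-4 \right)} 27\right)\right) - 44776} = \sqrt{\left(\left(108 + 9 \cdot 91\right) + \left(76 + 6 \cdot 27\right)\right) - 44776} = \sqrt{\left(\left(108 + 819\right) + \left(76 + 162\right)\right) - 44776} = \sqrt{\left(927 + 238\right) - 44776} = \sqrt{1165 - 44776} = \sqrt{-43611} = i \sqrt{43611}$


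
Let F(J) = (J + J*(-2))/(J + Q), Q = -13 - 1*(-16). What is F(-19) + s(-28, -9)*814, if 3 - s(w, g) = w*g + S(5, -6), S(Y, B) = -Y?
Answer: -3177875/16 ≈ -1.9862e+5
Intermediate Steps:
Q = 3 (Q = -13 + 16 = 3)
s(w, g) = 8 - g*w (s(w, g) = 3 - (w*g - 1*5) = 3 - (g*w - 5) = 3 - (-5 + g*w) = 3 + (5 - g*w) = 8 - g*w)
F(J) = -J/(3 + J) (F(J) = (J + J*(-2))/(J + 3) = (J - 2*J)/(3 + J) = (-J)/(3 + J) = -J/(3 + J))
F(-19) + s(-28, -9)*814 = -1*(-19)/(3 - 19) + (8 - 1*(-9)*(-28))*814 = -1*(-19)/(-16) + (8 - 252)*814 = -1*(-19)*(-1/16) - 244*814 = -19/16 - 198616 = -3177875/16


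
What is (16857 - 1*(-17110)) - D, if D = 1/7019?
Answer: 238414372/7019 ≈ 33967.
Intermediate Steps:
D = 1/7019 ≈ 0.00014247
(16857 - 1*(-17110)) - D = (16857 - 1*(-17110)) - 1*1/7019 = (16857 + 17110) - 1/7019 = 33967 - 1/7019 = 238414372/7019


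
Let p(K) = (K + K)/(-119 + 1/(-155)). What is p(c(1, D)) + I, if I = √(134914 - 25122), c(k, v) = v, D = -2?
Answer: 310/9223 + 4*√6862 ≈ 331.38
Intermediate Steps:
I = 4*√6862 (I = √109792 = 4*√6862 ≈ 331.35)
p(K) = -155*K/9223 (p(K) = (2*K)/(-119 - 1/155) = (2*K)/(-18446/155) = (2*K)*(-155/18446) = -155*K/9223)
p(c(1, D)) + I = -155/9223*(-2) + 4*√6862 = 310/9223 + 4*√6862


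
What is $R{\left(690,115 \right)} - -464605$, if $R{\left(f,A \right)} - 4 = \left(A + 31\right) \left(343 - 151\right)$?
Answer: $492641$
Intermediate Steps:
$R{\left(f,A \right)} = 5956 + 192 A$ ($R{\left(f,A \right)} = 4 + \left(A + 31\right) \left(343 - 151\right) = 4 + \left(31 + A\right) 192 = 4 + \left(5952 + 192 A\right) = 5956 + 192 A$)
$R{\left(690,115 \right)} - -464605 = \left(5956 + 192 \cdot 115\right) - -464605 = \left(5956 + 22080\right) + 464605 = 28036 + 464605 = 492641$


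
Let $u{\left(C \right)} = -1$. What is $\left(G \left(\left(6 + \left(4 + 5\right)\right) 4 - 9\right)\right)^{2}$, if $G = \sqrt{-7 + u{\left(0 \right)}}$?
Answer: $-20808$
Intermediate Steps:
$G = 2 i \sqrt{2}$ ($G = \sqrt{-7 - 1} = \sqrt{-8} = 2 i \sqrt{2} \approx 2.8284 i$)
$\left(G \left(\left(6 + \left(4 + 5\right)\right) 4 - 9\right)\right)^{2} = \left(2 i \sqrt{2} \left(\left(6 + \left(4 + 5\right)\right) 4 - 9\right)\right)^{2} = \left(2 i \sqrt{2} \left(\left(6 + 9\right) 4 - 9\right)\right)^{2} = \left(2 i \sqrt{2} \left(15 \cdot 4 - 9\right)\right)^{2} = \left(2 i \sqrt{2} \left(60 - 9\right)\right)^{2} = \left(2 i \sqrt{2} \cdot 51\right)^{2} = \left(102 i \sqrt{2}\right)^{2} = -20808$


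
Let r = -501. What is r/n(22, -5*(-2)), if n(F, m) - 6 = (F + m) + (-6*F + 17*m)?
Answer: -501/76 ≈ -6.5921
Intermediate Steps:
n(F, m) = 6 - 5*F + 18*m (n(F, m) = 6 + ((F + m) + (-6*F + 17*m)) = 6 + (-5*F + 18*m) = 6 - 5*F + 18*m)
r/n(22, -5*(-2)) = -501/(6 - 5*22 + 18*(-5*(-2))) = -501/(6 - 110 + 18*10) = -501/(6 - 110 + 180) = -501/76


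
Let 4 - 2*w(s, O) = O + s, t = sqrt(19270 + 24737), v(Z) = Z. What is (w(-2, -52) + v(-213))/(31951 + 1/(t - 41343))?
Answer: -10048357340516616/1744864484477128057 - 184*sqrt(44007)/1744864484477128057 ≈ -0.0057588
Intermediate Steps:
t = sqrt(44007) ≈ 209.78
w(s, O) = 2 - O/2 - s/2 (w(s, O) = 2 - (O + s)/2 = 2 + (-O/2 - s/2) = 2 - O/2 - s/2)
(w(-2, -52) + v(-213))/(31951 + 1/(t - 41343)) = ((2 - 1/2*(-52) - 1/2*(-2)) - 213)/(31951 + 1/(sqrt(44007) - 41343)) = ((2 + 26 + 1) - 213)/(31951 + 1/(-41343 + sqrt(44007))) = (29 - 213)/(31951 + 1/(-41343 + sqrt(44007))) = -184/(31951 + 1/(-41343 + sqrt(44007)))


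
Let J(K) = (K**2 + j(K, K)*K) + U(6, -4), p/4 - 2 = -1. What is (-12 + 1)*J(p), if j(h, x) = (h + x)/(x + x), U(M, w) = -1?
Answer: -209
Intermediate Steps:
p = 4 (p = 8 + 4*(-1) = 8 - 4 = 4)
j(h, x) = (h + x)/(2*x) (j(h, x) = (h + x)/((2*x)) = (h + x)*(1/(2*x)) = (h + x)/(2*x))
J(K) = -1 + K + K**2 (J(K) = (K**2 + ((K + K)/(2*K))*K) - 1 = (K**2 + ((2*K)/(2*K))*K) - 1 = (K**2 + 1*K) - 1 = (K**2 + K) - 1 = (K + K**2) - 1 = -1 + K + K**2)
(-12 + 1)*J(p) = (-12 + 1)*(-1 + 4 + 4**2) = -11*(-1 + 4 + 16) = -11*19 = -209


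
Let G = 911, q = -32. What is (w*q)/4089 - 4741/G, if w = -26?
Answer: -18627997/3725079 ≈ -5.0007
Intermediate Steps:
(w*q)/4089 - 4741/G = -26*(-32)/4089 - 4741/911 = 832*(1/4089) - 4741*1/911 = 832/4089 - 4741/911 = -18627997/3725079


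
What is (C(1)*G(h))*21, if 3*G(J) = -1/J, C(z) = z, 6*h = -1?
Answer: 42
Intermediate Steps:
h = -⅙ (h = (⅙)*(-1) = -⅙ ≈ -0.16667)
G(J) = -1/(3*J) (G(J) = (-1/J)/3 = -1/(3*J))
(C(1)*G(h))*21 = (1*(-1/(3*(-⅙))))*21 = (1*(-⅓*(-6)))*21 = (1*2)*21 = 2*21 = 42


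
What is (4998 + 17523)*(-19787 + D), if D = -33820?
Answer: -1207283247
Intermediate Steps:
(4998 + 17523)*(-19787 + D) = (4998 + 17523)*(-19787 - 33820) = 22521*(-53607) = -1207283247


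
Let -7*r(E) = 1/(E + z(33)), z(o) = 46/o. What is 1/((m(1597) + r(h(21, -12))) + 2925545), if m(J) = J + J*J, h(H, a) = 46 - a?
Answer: 13720/75151999687 ≈ 1.8256e-7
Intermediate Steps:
r(E) = -1/(7*(46/33 + E)) (r(E) = -1/(7*(E + 46/33)) = -1/(7*(46/33 + E)))
m(J) = J + J**2
1/((m(1597) + r(h(21, -12))) + 2925545) = 1/((1597*(1 + 1597) - 33/(322 + 231*(46 - 1*(-12)))) + 2925545) = 1/((1597*1598 - 33/(322 + 231*(46 + 12))) + 2925545) = 1/((2552006 - 33/(322 + 231*58)) + 2925545) = 1/((2552006 - 33/(322 + 13398)) + 2925545) = 1/((2552006 - 33/13720) + 2925545) = 1/(35013522287/13720 + 2925545) = 1/(75151999687/13720) = 13720/75151999687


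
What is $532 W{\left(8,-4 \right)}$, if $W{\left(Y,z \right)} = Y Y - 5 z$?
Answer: $44688$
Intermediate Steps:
$W{\left(Y,z \right)} = Y^{2} - 5 z$
$532 W{\left(8,-4 \right)} = 532 \left(8^{2} - -20\right) = 532 \left(64 + 20\right) = 532 \cdot 84 = 44688$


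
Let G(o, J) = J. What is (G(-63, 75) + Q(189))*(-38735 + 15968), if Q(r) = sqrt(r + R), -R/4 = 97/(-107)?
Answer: -1707525 - 22767*sqrt(2205377)/107 ≈ -2.0235e+6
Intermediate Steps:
R = 388/107 (R = -388/(-107) = -388*(-1)/107 = -4*(-97/107) = 388/107 ≈ 3.6262)
Q(r) = sqrt(388/107 + r) (Q(r) = sqrt(r + 388/107) = sqrt(388/107 + r))
(G(-63, 75) + Q(189))*(-38735 + 15968) = (75 + sqrt(41516 + 11449*189)/107)*(-38735 + 15968) = (75 + sqrt(41516 + 2163861)/107)*(-22767) = (75 + sqrt(2205377)/107)*(-22767) = -1707525 - 22767*sqrt(2205377)/107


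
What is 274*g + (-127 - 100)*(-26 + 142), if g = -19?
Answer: -31538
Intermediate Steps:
274*g + (-127 - 100)*(-26 + 142) = 274*(-19) + (-127 - 100)*(-26 + 142) = -5206 - 227*116 = -5206 - 26332 = -31538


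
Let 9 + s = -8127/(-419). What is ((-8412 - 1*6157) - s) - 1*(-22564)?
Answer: 3345549/419 ≈ 7984.6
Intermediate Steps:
s = 4356/419 (s = -9 - 8127/(-419) = -9 - 8127*(-1/419) = -9 + 8127/419 = 4356/419 ≈ 10.396)
((-8412 - 1*6157) - s) - 1*(-22564) = ((-8412 - 1*6157) - 1*4356/419) - 1*(-22564) = ((-8412 - 6157) - 4356/419) + 22564 = (-14569 - 4356/419) + 22564 = -6108767/419 + 22564 = 3345549/419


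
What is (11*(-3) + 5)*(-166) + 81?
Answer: 4729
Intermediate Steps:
(11*(-3) + 5)*(-166) + 81 = (-33 + 5)*(-166) + 81 = -28*(-166) + 81 = 4648 + 81 = 4729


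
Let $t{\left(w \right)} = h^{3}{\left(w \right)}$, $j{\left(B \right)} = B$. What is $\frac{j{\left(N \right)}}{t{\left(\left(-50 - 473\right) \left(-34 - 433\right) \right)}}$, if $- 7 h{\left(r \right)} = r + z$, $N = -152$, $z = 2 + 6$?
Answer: $\frac{52136}{14571302792170249} \approx 3.578 \cdot 10^{-12}$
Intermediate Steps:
$z = 8$
$h{\left(r \right)} = - \frac{8}{7} - \frac{r}{7}$ ($h{\left(r \right)} = - \frac{r + 8}{7} = - \frac{8 + r}{7} = - \frac{8}{7} - \frac{r}{7}$)
$t{\left(w \right)} = \left(- \frac{8}{7} - \frac{w}{7}\right)^{3}$
$\frac{j{\left(N \right)}}{t{\left(\left(-50 - 473\right) \left(-34 - 433\right) \right)}} = - \frac{152}{\left(- \frac{1}{343}\right) \left(8 + \left(-50 - 473\right) \left(-34 - 433\right)\right)^{3}} = - \frac{152}{\left(- \frac{1}{343}\right) \left(8 - -244241\right)^{3}} = - \frac{152}{\left(- \frac{1}{343}\right) \left(8 + 244241\right)^{3}} = - \frac{152}{\left(- \frac{1}{343}\right) 244249^{3}} = - \frac{152}{\left(- \frac{1}{343}\right) 14571302792170249} = - \frac{152}{- \frac{14571302792170249}{343}} = \left(-152\right) \left(- \frac{343}{14571302792170249}\right) = \frac{52136}{14571302792170249}$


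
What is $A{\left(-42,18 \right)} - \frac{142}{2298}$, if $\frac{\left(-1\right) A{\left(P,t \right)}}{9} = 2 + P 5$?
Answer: $\frac{2150857}{1149} \approx 1871.9$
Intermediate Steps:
$A{\left(P,t \right)} = -18 - 45 P$ ($A{\left(P,t \right)} = - 9 \left(2 + P 5\right) = - 9 \left(2 + 5 P\right) = -18 - 45 P$)
$A{\left(-42,18 \right)} - \frac{142}{2298} = \left(-18 - -1890\right) - \frac{142}{2298} = \left(-18 + 1890\right) - \frac{71}{1149} = 1872 - \frac{71}{1149} = \frac{2150857}{1149}$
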